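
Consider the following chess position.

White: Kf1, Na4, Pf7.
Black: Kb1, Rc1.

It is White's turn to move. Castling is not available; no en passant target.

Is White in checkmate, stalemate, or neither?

neither

White to move; white king on f1.
In check: yes, from the black rook on c1.
King squares — e1: attacked by Rc1; g1: attacked by Rc1; e2: available; f2: available; g2: available.
Legal moves for White: Kg2, Kf2, Ke2.
White is in check but has 3 legal moves → neither.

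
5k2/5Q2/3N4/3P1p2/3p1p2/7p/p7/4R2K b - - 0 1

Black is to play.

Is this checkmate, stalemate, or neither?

Black to move; black king on f8.
In check: yes, from the white queen on f7.
King squares — e7: attacked by Re1; f7: attacked by Nd6; g7: attacked by Qf7; e8: attacked by Re1; g8: attacked by Qf7.
Legal moves for Black: none.
In check with no legal moves → checkmate.

checkmate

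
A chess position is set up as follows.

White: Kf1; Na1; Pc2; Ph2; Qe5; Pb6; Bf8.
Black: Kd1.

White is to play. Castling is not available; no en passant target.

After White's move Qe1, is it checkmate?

After Qe1: black king on d1; in check: yes, from the white queen on e1.
King squares — c1: attacked by Qe1; e1: attacked by Kf1; c2: attacked by Na1; d2: attacked by Qe1; e2: attacked by Qe1.
Black has no legal moves → checkmate.

yes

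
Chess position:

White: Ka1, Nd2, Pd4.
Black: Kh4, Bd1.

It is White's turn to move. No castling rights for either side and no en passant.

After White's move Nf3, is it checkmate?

After Nf3: black king on h4; in check: yes, from the white knight on f3.
Black has 5 legal replies: Kh5, Kg4, Kh3, Kg3, Bxf3.
In check but a legal move exists → not checkmate.

no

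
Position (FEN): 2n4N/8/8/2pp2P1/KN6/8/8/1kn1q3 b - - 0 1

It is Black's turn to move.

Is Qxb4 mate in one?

yes

After Qxb4: white king on a4; in check: yes, from the black queen on b4.
King squares — a3: attacked by Qb4; b3: attacked by Nc1; b4: attacked by Pc5; a5: attacked by Qb4; b5: attacked by Qb4.
White has no legal moves → checkmate.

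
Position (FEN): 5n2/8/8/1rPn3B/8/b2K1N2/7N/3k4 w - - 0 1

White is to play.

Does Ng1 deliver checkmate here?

After Ng1: black king on d1; in check: yes, from the white bishop on h5.
Black has 2 legal replies: Ke1, Kc1.
In check but a legal move exists → not checkmate.

no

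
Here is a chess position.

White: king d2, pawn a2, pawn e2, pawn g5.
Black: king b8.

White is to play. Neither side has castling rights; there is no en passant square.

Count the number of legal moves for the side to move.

12

White to move; king on d2.
In check: no.
Legal moves: Ke3, Kd3, Kc3, Kc2, Ke1, Kd1, Kc1, g6, e3, a3, e4, a4.
Count: 12.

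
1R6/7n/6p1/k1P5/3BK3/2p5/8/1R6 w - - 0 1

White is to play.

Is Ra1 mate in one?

After Ra1: black king on a5; in check: yes, from the white rook on a1.
King squares — a4: attacked by Ra1; b4: attacked by Rb8; b5: attacked by Rb8; a6: attacked by Ra1; b6: attacked by Pc5.
Black has no legal moves → checkmate.

yes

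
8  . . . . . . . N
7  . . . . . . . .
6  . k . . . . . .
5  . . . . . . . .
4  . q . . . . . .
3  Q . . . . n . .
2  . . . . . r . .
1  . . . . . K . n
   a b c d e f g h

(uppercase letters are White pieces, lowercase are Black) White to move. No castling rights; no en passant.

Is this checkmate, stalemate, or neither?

White to move; white king on f1.
In check: yes, from the black rook on f2.
King squares — e1: attacked by Nf3; g1: attacked by Nf3; e2: attacked by Rf2; f2: attacked by Nh1; g2: attacked by Rf2.
Legal moves for White: none.
In check with no legal moves → checkmate.

checkmate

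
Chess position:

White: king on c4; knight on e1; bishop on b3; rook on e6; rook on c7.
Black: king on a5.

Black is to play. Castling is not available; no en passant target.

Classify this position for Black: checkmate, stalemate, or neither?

Black to move; black king on a5.
In check: no.
King squares — a4: attacked by Bb3; b4: attacked by Kc4; b5: attacked by Kc4; a6: attacked by Re6; b6: attacked by Re6.
Legal moves for Black: none.
Not in check and no legal moves → stalemate.

stalemate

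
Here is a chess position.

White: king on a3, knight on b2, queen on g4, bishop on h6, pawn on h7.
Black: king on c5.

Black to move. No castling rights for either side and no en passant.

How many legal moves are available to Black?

Black to move; king on c5.
In check: no.
Legal moves: Kd6, Kc6, Kb6, Kd5, Kb5.
Count: 5.

5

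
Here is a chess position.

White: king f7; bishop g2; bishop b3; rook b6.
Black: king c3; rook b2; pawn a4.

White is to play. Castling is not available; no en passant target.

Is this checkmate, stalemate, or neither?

neither

White to move; white king on f7.
In check: no.
Legal moves for White include: Kg8, Kf8, Ke8, Kg7, Ke7, Kg6, Kf6, Ke6, Rb8, Rb7, Rh6, Rg6, Rf6, Re6, Rd6, Rc6+, Ra6, Rb5, ... (list truncated; more exist).
White has legal moves and is not in check → neither.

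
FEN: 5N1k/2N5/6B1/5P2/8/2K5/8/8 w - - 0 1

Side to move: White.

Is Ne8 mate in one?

no

After Ne8: black king on h8; in check: no.
Black is not in check, so this cannot be checkmate.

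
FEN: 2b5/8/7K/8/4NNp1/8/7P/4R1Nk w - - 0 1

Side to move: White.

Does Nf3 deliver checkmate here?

After Nf3: black king on h1; in check: yes, from the white rook on e1.
King squares — g1: attacked by Re1; g2: attacked by Nf4; h2: attacked by Nf3.
Black has no legal moves → checkmate.

yes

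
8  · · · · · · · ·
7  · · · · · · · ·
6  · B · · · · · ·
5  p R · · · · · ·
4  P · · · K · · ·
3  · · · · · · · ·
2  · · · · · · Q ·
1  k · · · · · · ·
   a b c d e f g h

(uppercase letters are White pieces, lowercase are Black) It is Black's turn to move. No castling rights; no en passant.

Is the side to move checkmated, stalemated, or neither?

stalemate

Black to move; black king on a1.
In check: no.
King squares — b1: attacked by Rb5; a2: attacked by Qg2; b2: attacked by Qg2.
Legal moves for Black: none.
Not in check and no legal moves → stalemate.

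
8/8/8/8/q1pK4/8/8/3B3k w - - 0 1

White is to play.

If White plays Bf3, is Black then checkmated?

no

After Bf3: black king on h1; in check: yes, from the white bishop on f3.
Black has 2 legal replies: Kh2, Kg1.
In check but a legal move exists → not checkmate.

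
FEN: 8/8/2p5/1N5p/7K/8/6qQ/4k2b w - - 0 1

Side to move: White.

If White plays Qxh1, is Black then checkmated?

no

After Qxh1: black king on e1; in check: yes, from the white queen on h1.
Black has 6 legal replies: Kf2, Ke2, Kd2, Qxh1+, Qg1, Qf1.
In check but a legal move exists → not checkmate.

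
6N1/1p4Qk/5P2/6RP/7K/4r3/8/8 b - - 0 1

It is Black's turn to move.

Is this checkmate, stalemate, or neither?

Black to move; black king on h7.
In check: yes, from the white queen on g7.
King squares — g6: attacked by Rg5; h6: attacked by Qg7; g7: attacked by Rg5; g8: attacked by Qg7; h8: attacked by Qg7.
Legal moves for Black: none.
In check with no legal moves → checkmate.

checkmate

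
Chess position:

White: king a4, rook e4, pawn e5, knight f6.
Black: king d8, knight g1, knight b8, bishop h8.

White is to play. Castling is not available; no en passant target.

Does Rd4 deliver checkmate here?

no

After Rd4: black king on d8; in check: yes, from the white rook on d4.
Black has 4 legal replies: Kc8, Ke7, Kc7, Nd7.
In check but a legal move exists → not checkmate.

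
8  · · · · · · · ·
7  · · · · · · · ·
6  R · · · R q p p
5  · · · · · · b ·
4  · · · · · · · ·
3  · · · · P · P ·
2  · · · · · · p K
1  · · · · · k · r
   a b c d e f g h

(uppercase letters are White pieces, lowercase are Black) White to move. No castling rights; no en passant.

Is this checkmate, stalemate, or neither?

White to move; white king on h2.
In check: yes, from the black rook on h1.
King squares — g1: attacked by Kf1; h1: attacked by Pg2; g2: attacked by Kf1; g3: own pawn; h3: attacked by Rh1.
Legal moves for White: none.
In check with no legal moves → checkmate.

checkmate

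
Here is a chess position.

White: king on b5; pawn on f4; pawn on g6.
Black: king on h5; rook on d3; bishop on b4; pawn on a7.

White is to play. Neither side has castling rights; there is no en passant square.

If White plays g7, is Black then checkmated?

After g7: black king on h5; in check: no.
Black is not in check, so this cannot be checkmate.

no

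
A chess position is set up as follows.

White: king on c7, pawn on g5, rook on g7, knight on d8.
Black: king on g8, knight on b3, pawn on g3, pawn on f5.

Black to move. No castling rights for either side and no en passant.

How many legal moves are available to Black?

Black to move; king on g8.
In check: yes, from the white rook on g7.
Legal moves: Kh8, Kf8, Kxg7.
Count: 3.

3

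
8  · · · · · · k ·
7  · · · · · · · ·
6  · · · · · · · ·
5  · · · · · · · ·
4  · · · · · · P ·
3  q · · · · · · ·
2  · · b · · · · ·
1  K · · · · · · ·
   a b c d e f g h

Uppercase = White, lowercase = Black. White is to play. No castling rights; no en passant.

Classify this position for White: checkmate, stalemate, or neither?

checkmate

White to move; white king on a1.
In check: yes, from the black queen on a3.
King squares — b1: attacked by Bc2; a2: attacked by Qa3; b2: attacked by Qa3.
Legal moves for White: none.
In check with no legal moves → checkmate.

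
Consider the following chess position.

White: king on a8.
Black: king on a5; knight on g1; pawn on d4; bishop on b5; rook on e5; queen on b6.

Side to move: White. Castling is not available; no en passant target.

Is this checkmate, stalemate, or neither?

White to move; white king on a8.
In check: no.
King squares — a7: attacked by Qb6; b7: attacked by Qb6; b8: attacked by Qb6.
Legal moves for White: none.
Not in check and no legal moves → stalemate.

stalemate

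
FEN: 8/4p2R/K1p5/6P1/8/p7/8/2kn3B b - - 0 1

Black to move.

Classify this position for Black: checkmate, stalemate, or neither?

Black to move; black king on c1.
In check: no.
Legal moves for Black: Ne3, Nc3, Nf2, Nb2, Kd2, Kc2, Kb2, Kb1, e6, c5, a2, e5.
Black has 12 legal moves and is not in check → neither.

neither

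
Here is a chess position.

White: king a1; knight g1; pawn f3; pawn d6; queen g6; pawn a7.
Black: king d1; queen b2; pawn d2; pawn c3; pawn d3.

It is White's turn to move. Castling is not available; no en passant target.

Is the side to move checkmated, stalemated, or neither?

White to move; white king on a1.
In check: yes, from the black queen on b2.
King squares — b1: attacked by Qb2; a2: attacked by Qb2; b2: attacked by Pc3.
Legal moves for White: none.
In check with no legal moves → checkmate.

checkmate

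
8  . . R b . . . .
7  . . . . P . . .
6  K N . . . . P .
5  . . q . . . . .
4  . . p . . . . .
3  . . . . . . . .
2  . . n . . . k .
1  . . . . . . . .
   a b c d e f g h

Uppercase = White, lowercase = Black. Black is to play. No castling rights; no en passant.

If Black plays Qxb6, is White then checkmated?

yes

After Qxb6: white king on a6; in check: yes, from the black queen on b6.
King squares — a5: attacked by Qb6; b5: attacked by Qb6; b6: attacked by Bd8; a7: attacked by Qb6; b7: attacked by Qb6.
White has no legal moves → checkmate.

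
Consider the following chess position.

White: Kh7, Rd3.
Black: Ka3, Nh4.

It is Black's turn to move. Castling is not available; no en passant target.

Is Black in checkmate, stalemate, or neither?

neither

Black to move; black king on a3.
In check: yes, from the white rook on d3.
King squares — a2: available; b2: available; b3: attacked by Rd3; a4: available; b4: available.
Legal moves for Black: Kb4, Ka4, Kb2, Ka2.
Black is in check but has 4 legal moves → neither.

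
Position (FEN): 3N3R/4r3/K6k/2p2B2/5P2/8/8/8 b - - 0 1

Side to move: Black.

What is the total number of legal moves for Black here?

Black to move; king on h6.
In check: yes, from the white rook on h8.
Legal moves: Kg7, Rh7.
Count: 2.

2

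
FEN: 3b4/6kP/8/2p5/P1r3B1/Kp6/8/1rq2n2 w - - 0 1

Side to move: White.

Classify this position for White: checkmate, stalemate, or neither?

checkmate

White to move; white king on a3.
In check: yes, from the black queen on c1.
King squares — a2: attacked by Pb3; b2: attacked by Rb1; b3: attacked by Rb1; a4: own pawn; b4: attacked by Rc4.
Legal moves for White: none.
In check with no legal moves → checkmate.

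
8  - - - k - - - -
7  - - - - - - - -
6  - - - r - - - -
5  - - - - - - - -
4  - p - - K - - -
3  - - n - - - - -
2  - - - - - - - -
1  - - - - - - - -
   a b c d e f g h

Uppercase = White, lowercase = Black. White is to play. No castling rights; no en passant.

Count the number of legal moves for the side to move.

White to move; king on e4.
In check: yes, from the black knight on c3.
Legal moves: Kf5, Ke5, Kf4, Kf3, Ke3.
Count: 5.

5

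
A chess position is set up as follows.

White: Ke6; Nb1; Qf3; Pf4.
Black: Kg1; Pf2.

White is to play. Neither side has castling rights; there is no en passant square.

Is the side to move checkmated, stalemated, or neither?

White to move; white king on e6.
In check: no.
Legal moves for White include: Kf7, Ke7, Kd7, Kf6, Kd6, Kf5, Ke5, Kd5, Qa8, Qb7, Qc6, Qh5, Qd5, Qg4+, Qe4, Qh3, Qg3+, Qe3, ... (list truncated; more exist).
White has legal moves and is not in check → neither.

neither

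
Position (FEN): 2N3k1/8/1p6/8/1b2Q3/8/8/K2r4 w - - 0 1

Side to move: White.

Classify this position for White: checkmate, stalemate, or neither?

White to move; white king on a1.
In check: yes, from the black rook on d1.
Legal moves for White: Kb2, Ka2, Qb1.
White is in check but has 3 legal moves → neither.

neither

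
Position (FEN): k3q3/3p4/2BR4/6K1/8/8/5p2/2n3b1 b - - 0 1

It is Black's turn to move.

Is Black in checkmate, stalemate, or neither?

neither

Black to move; black king on a8.
In check: yes, from the white bishop on c6.
King squares — a7: available; b7: attacked by Bc6; b8: available.
Legal moves for Black: Kb8, Ka7, dxc6.
Black is in check but has 3 legal moves → neither.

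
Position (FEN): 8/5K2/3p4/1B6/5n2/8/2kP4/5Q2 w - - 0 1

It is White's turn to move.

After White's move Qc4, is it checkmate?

After Qc4: black king on c2; in check: yes, from the white queen on c4.
Black has 4 legal replies: Kxd2, Kb2, Kd1, Kb1.
In check but a legal move exists → not checkmate.

no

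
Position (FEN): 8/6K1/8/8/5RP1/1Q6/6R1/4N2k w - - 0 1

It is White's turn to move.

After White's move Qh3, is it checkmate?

yes

After Qh3: black king on h1; in check: yes, from the white queen on h3.
King squares — g1: attacked by Rg2; g2: attacked by Ne1; h2: attacked by Rg2.
Black has no legal moves → checkmate.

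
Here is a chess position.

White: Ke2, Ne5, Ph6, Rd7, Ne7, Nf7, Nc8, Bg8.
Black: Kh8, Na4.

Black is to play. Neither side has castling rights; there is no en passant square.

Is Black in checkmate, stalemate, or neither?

checkmate

Black to move; black king on h8.
In check: yes, from the white knight on f7.
King squares — g7: attacked by Ph6; h7: attacked by Bg8; g8: attacked by Ne7.
Legal moves for Black: none.
In check with no legal moves → checkmate.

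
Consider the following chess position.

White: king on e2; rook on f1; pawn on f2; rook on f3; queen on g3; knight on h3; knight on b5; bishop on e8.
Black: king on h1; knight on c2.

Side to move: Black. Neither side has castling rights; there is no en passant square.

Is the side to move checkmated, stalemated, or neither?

checkmate

Black to move; black king on h1.
In check: yes, from the white rook on f1.
King squares — g1: attacked by Rf1; g2: attacked by Qg3; h2: attacked by Qg3.
Legal moves for Black: none.
In check with no legal moves → checkmate.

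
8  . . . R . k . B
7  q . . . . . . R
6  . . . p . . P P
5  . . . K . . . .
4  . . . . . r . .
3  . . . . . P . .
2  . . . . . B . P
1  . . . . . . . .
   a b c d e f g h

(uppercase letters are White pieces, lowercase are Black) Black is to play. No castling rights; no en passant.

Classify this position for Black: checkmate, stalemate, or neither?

Black to move; black king on f8.
In check: yes, from the white rook on d8.
King squares — e7: attacked by Rh7; f7: attacked by Pg6; g7: attacked by Ph6; e8: attacked by Rd8; g8: attacked by Rd8.
Legal moves for Black: none.
In check with no legal moves → checkmate.

checkmate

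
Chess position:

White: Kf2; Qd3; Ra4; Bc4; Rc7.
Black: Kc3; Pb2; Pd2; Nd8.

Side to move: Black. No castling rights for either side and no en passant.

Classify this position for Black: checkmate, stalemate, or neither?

Black to move; black king on c3.
In check: yes, from the white queen on d3.
King squares — b2: own pawn; c2: attacked by Qd3; d2: own pawn; b3: attacked by Qd3; d3: attacked by Bc4; b4: attacked by Ra4; c4: attacked by Qd3; d4: attacked by Qd3.
Legal moves for Black: none.
In check with no legal moves → checkmate.

checkmate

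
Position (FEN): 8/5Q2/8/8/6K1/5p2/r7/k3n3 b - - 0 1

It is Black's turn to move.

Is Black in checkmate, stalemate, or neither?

neither

Black to move; black king on a1.
In check: no.
Legal moves for Black include: Ra8, Ra7, Ra6, Ra5, Ra4+, Ra3, Rh2, Rg2+, Rf2, Re2, Rd2, Rc2, Rb2, Nd3, Ng2, Nc2, Kb2, Kb1, ... (list truncated; more exist).
Black has legal moves and is not in check → neither.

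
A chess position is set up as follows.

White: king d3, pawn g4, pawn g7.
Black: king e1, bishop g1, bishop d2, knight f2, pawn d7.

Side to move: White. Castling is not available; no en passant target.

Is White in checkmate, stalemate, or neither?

White to move; white king on d3.
In check: yes, from the black knight on f2.
King squares — c2: available; d2: attacked by Ke1; e2: attacked by Ke1; c3: attacked by Bd2; e3: attacked by Bd2; c4: available; d4: available; e4: attacked by Nf2.
Legal moves for White: Kd4, Kc4, Kc2.
White is in check but has 3 legal moves → neither.

neither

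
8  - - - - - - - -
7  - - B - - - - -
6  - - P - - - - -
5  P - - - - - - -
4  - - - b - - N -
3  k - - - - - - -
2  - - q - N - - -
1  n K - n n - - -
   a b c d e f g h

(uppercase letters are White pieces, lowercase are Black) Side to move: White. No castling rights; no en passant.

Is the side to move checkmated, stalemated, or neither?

checkmate

White to move; white king on b1.
In check: yes, from the black queen on c2.
King squares — a1: attacked by Bd4; c1: attacked by Qc2; a2: attacked by Qc2; b2: attacked by Nd1; c2: attacked by Na1.
Legal moves for White: none.
In check with no legal moves → checkmate.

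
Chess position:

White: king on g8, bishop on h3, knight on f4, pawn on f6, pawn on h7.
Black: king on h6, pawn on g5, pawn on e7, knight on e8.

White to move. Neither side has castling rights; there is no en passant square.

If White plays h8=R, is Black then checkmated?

After h8=R: black king on h6; in check: yes, from the white rook on h8.
King squares — g5: own pawn; h5: attacked by Nf4; g6: attacked by Nf4; g7: attacked by Pf6; h7: attacked by Kg8.
Black has no legal moves → checkmate.

yes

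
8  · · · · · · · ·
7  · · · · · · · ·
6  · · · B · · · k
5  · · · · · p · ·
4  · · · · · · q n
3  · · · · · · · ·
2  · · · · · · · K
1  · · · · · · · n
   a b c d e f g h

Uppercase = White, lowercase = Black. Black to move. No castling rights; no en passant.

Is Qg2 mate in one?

After Qg2: white king on h2; in check: yes, from the black queen on g2.
King squares — g1: attacked by Qg2; h1: attacked by Qg2; g2: attacked by Nh4; g3: attacked by Nh1; h3: attacked by Qg2.
White has no legal moves → checkmate.

yes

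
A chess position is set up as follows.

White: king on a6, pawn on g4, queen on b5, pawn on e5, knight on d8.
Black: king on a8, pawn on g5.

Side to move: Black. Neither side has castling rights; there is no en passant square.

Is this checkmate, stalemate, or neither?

Black to move; black king on a8.
In check: no.
King squares — a7: attacked by Ka6; b7: attacked by Qb5; b8: attacked by Qb5.
Legal moves for Black: none.
Not in check and no legal moves → stalemate.

stalemate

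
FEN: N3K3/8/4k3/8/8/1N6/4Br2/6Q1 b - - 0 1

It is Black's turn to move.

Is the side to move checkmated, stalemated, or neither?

neither

Black to move; black king on e6.
In check: no.
Legal moves for Black: Kf6, Kd6, Kf5, Ke5, Kd5, Rf8+, Rf7, Rf6, Rf5, Rf4, Rf3, Rh2, Rg2, Rxe2, Rf1.
Black has 15 legal moves and is not in check → neither.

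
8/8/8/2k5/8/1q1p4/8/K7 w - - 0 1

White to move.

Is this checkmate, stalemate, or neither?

White to move; white king on a1.
In check: no.
King squares — b1: attacked by Qb3; a2: attacked by Qb3; b2: attacked by Qb3.
Legal moves for White: none.
Not in check and no legal moves → stalemate.

stalemate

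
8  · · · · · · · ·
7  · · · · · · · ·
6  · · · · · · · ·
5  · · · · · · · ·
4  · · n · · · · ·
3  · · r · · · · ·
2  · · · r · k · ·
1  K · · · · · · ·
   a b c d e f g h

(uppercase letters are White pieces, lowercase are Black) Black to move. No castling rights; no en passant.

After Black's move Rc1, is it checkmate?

yes

After Rc1: white king on a1; in check: yes, from the black rook on c1.
King squares — b1: attacked by Rc1; a2: attacked by Rd2; b2: attacked by Rd2.
White has no legal moves → checkmate.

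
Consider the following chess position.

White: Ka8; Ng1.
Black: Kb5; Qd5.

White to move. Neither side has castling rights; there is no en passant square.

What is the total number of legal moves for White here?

2

White to move; king on a8.
In check: yes, from the black queen on d5.
Legal moves: Kb8, Ka7.
Count: 2.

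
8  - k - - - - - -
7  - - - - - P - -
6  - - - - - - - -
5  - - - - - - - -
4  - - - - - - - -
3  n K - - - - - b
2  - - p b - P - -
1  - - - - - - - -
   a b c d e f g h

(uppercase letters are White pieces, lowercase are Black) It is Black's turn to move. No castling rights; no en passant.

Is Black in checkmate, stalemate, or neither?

Black to move; black king on b8.
In check: no.
Legal moves for Black include: Kc8, Ka8, Kc7, Kb7, Ka7, Bc8, Bd7, Be6+, Bf5, Bg4, Bg2, Bf1, Nb5, Nc4, Nb1, Bh6, Bg5, Ba5, ... (list truncated; more exist).
Black has legal moves and is not in check → neither.

neither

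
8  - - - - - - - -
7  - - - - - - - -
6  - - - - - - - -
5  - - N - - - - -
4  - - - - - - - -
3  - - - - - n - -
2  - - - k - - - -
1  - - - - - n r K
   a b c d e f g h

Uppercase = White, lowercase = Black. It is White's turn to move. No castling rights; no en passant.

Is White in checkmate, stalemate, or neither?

checkmate

White to move; white king on h1.
In check: yes, from the black rook on g1.
King squares — g1: attacked by Nf3; g2: attacked by Rg1; h2: attacked by Nf1.
Legal moves for White: none.
In check with no legal moves → checkmate.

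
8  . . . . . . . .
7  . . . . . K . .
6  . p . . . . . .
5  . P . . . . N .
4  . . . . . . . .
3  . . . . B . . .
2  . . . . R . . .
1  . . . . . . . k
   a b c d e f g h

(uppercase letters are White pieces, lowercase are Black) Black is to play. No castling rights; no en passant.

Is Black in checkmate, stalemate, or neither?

stalemate

Black to move; black king on h1.
In check: no.
King squares — g1: attacked by Be3; g2: attacked by Re2; h2: attacked by Re2.
Legal moves for Black: none.
Not in check and no legal moves → stalemate.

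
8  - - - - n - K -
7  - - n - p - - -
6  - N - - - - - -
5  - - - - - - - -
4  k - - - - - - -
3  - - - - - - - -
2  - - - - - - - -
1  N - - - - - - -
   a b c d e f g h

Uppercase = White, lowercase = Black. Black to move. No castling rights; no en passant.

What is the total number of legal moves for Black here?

Black to move; king on a4.
In check: yes, from the white knight on b6.
Legal moves: Kb5, Ka5, Kb4, Ka3.
Count: 4.

4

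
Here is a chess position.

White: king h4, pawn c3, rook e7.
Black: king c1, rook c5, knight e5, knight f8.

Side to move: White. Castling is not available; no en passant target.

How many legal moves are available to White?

White to move; king on h4.
In check: no.
Legal moves: Re8, Rh7, Rg7, Rf7, Rd7, Rc7, Rb7, Ra7, Re6, Rxe5, Kh5, Kg5, Kh3, Kg3, c4.
Count: 15.

15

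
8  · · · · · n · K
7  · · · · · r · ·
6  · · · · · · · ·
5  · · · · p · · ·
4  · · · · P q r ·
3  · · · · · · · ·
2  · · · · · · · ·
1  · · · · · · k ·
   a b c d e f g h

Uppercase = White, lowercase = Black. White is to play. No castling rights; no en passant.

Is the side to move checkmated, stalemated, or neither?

stalemate

White to move; white king on h8.
In check: no.
King squares — g7: attacked by Rg4; h7: attacked by Rf7; g8: attacked by Rg4.
Legal moves for White: none.
Not in check and no legal moves → stalemate.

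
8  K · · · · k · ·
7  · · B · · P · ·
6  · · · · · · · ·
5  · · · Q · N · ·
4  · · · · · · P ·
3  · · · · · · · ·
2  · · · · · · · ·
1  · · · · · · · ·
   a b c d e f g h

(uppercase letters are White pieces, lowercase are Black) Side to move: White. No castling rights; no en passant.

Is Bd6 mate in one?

After Bd6: black king on f8; in check: yes, from the white bishop on d6.
King squares — e7: attacked by Nf5; f7: attacked by Qd5; g7: attacked by Nf5; e8: attacked by Pf7; g8: attacked by Pf7.
Black has no legal moves → checkmate.

yes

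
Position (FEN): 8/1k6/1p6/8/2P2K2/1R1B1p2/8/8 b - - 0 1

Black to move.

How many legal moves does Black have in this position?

9

Black to move; king on b7.
In check: no.
Legal moves: Kc8, Kb8, Ka8, Kc7, Ka7, Kc6, Ka6, b5, f2.
Count: 9.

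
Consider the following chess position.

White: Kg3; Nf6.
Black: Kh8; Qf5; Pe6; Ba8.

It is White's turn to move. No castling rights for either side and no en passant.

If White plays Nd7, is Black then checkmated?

no

After Nd7: black king on h8; in check: no.
Black is not in check, so this cannot be checkmate.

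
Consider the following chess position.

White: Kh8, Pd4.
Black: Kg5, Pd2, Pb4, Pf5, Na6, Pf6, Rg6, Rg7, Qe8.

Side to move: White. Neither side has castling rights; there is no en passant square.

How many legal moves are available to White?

White to move; king on h8.
In check: yes, from the black queen on e8.
Legal moves: none.
Count: 0.

0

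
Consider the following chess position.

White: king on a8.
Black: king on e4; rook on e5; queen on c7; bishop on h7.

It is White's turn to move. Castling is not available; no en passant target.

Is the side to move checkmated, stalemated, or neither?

White to move; white king on a8.
In check: no.
King squares — a7: attacked by Qc7; b7: attacked by Qc7; b8: attacked by Qc7.
Legal moves for White: none.
Not in check and no legal moves → stalemate.

stalemate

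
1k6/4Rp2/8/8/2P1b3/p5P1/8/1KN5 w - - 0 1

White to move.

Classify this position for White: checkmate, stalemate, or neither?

White to move; white king on b1.
In check: yes, from the black bishop on e4.
King squares — a1: available; c1: own knight; a2: available; b2: attacked by Pa3; c2: attacked by Be4.
Legal moves for White: Ka2, Ka1, Rxe4, Nd3.
White is in check but has 4 legal moves → neither.

neither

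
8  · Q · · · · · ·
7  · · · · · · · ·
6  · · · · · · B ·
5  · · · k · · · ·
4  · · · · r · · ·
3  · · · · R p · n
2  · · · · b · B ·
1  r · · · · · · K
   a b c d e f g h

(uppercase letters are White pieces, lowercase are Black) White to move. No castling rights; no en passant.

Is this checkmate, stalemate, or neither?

neither

White to move; white king on h1.
In check: yes, from the black rook on a1.
King squares — g1: attacked by Ra1; g2: own bishop; h2: available.
Legal moves for White: Kh2, Qb1, Bf1.
White is in check but has 3 legal moves → neither.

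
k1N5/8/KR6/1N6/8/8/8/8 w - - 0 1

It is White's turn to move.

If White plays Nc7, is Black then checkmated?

yes

After Nc7: black king on a8; in check: yes, from the white knight on c7.
King squares — a7: attacked by Ka6; b7: attacked by Ka6; b8: attacked by Rb6.
Black has no legal moves → checkmate.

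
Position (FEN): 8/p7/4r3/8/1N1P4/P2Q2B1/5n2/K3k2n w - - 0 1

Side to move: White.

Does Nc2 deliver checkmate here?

After Nc2: black king on e1; in check: yes, from the white knight on c2.
King squares — d1: attacked by Qd3; f1: attacked by Qd3; d2: attacked by Qd3; e2: attacked by Qd3; f2: own knight.
Black has no legal moves → checkmate.

yes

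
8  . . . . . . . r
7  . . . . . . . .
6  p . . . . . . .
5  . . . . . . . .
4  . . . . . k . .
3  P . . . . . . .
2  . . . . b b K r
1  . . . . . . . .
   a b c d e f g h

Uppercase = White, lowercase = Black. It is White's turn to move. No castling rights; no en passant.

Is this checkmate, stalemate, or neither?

White to move; white king on g2.
In check: yes, from the black rook on h2.
King squares — f1: attacked by Be2; g1: attacked by Bf2; h1: attacked by Rh2; f2: attacked by Rh2; h2: attacked by Rh8; f3: attacked by Be2; g3: attacked by Bf2; h3: attacked by Rh2.
Legal moves for White: none.
In check with no legal moves → checkmate.

checkmate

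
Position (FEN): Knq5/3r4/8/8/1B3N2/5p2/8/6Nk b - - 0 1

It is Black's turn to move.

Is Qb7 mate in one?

yes

After Qb7: white king on a8; in check: yes, from the black queen on b7.
King squares — a7: attacked by Qb7; b7: attacked by Rd7; b8: attacked by Qb7.
White has no legal moves → checkmate.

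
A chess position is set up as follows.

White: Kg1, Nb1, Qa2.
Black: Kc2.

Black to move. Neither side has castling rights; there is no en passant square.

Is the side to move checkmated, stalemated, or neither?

Black to move; black king on c2.
In check: yes, from the white queen on a2.
Legal moves for Black: Kd3, Kd1, Kc1.
Black is in check but has 3 legal moves → neither.

neither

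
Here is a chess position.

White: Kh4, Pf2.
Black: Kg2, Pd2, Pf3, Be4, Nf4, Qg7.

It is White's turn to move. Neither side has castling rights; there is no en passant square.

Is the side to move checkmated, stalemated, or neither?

stalemate

White to move; white king on h4.
In check: no.
King squares — g3: attacked by Kg2; h3: attacked by Kg2; g4: attacked by Qg7; g5: attacked by Qg7; h5: attacked by Nf4.
Legal moves for White: none.
Not in check and no legal moves → stalemate.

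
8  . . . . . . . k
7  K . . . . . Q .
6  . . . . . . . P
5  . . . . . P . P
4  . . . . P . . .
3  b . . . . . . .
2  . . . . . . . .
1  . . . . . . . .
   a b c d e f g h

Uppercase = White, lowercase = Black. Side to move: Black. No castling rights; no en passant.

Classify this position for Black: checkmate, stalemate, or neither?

checkmate

Black to move; black king on h8.
In check: yes, from the white queen on g7.
King squares — g7: attacked by Ph6; h7: attacked by Qg7; g8: attacked by Qg7.
Legal moves for Black: none.
In check with no legal moves → checkmate.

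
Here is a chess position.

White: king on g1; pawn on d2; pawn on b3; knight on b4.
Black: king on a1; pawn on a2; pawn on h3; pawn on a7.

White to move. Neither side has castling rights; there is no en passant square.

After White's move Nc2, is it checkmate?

no

After Nc2: black king on a1; in check: yes, from the white knight on c2.
Black has 2 legal replies: Kb2, Kb1.
In check but a legal move exists → not checkmate.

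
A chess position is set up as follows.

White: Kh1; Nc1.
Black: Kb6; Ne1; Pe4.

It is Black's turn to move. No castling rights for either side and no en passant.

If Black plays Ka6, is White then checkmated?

no

After Ka6: white king on h1; in check: no.
White is not in check, so this cannot be checkmate.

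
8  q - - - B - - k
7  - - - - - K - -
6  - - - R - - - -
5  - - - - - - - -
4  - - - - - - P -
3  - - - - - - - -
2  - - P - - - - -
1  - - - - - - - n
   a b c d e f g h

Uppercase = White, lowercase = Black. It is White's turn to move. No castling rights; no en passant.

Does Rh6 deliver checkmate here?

yes

After Rh6: black king on h8; in check: yes, from the white rook on h6.
King squares — g7: attacked by Kf7; h7: attacked by Rh6; g8: attacked by Kf7.
Black has no legal moves → checkmate.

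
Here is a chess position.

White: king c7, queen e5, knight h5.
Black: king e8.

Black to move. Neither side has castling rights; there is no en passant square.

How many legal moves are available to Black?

2

Black to move; king on e8.
In check: yes, from the white queen on e5.
Legal moves: Kf8, Kf7.
Count: 2.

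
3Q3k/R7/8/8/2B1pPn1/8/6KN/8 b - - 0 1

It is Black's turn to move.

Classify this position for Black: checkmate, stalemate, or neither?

Black to move; black king on h8.
In check: yes, from the white queen on d8.
King squares — g7: attacked by Ra7; h7: attacked by Ra7; g8: attacked by Bc4.
Legal moves for Black: none.
In check with no legal moves → checkmate.

checkmate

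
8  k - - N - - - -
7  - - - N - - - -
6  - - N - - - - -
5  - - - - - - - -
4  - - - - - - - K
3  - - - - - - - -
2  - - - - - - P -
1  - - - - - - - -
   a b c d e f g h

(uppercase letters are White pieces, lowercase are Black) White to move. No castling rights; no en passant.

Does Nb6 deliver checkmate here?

yes

After Nb6: black king on a8; in check: yes, from the white knight on b6.
King squares — a7: attacked by Nc6; b7: attacked by Nd8; b8: attacked by Nc6.
Black has no legal moves → checkmate.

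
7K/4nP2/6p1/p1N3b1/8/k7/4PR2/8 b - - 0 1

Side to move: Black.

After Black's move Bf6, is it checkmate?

After Bf6: white king on h8; in check: yes, from the black bishop on f6.
White has 2 legal replies: Kh7, Rxf6.
In check but a legal move exists → not checkmate.

no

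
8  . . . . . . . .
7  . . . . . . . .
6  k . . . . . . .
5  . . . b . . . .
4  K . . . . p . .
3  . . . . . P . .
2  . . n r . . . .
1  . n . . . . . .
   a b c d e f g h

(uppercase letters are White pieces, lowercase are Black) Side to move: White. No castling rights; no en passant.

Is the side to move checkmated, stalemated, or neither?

White to move; white king on a4.
In check: no.
King squares — a3: attacked by Nb1; b3: attacked by Bd5; b4: attacked by Nc2; a5: attacked by Ka6; b5: attacked by Ka6.
Legal moves for White: none.
Not in check and no legal moves → stalemate.

stalemate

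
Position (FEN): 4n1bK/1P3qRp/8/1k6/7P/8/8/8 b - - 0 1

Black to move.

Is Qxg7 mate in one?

After Qxg7: white king on h8; in check: yes, from the black queen on g7.
King squares — g7: attacked by Ne8; h7: attacked by Qg7; g8: attacked by Qg7.
White has no legal moves → checkmate.

yes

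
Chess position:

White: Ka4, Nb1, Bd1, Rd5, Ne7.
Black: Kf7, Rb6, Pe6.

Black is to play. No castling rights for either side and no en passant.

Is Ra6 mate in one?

no

After Ra6: white king on a4; in check: yes, from the black rook on a6.
White has 4 legal replies: Kb5, Kb4, Kb3, Ra5.
In check but a legal move exists → not checkmate.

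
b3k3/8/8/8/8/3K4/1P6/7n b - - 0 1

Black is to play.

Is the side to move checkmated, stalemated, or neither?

Black to move; black king on e8.
In check: no.
Legal moves for Black: Kf8, Kd8, Kf7, Ke7, Kd7, Bb7, Bc6, Bd5, Be4+, Bf3, Bg2, Ng3, Nf2+.
Black has 13 legal moves and is not in check → neither.

neither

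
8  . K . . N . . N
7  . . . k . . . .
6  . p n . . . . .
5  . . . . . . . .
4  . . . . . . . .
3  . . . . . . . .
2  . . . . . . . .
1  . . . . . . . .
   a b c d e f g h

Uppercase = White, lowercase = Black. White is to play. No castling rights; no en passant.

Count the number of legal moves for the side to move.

2

White to move; king on b8.
In check: yes, from the black knight on c6.
Legal moves: Ka8, Kb7.
Count: 2.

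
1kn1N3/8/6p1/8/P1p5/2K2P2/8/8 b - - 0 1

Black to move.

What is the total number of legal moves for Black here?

Black to move; king on b8.
In check: no.
Legal moves: Ne7, Na7, Nd6, Nb6, Ka8, Kb7, Ka7, g5.
Count: 8.

8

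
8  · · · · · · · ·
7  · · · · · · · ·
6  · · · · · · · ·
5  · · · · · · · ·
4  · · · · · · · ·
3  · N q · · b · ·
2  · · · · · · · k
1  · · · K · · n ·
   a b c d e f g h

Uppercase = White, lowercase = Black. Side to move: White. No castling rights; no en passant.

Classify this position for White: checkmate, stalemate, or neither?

checkmate

White to move; white king on d1.
In check: yes, from the black bishop on f3.
King squares — c1: attacked by Qc3; e1: attacked by Qc3; c2: attacked by Qc3; d2: attacked by Qc3; e2: attacked by Ng1.
Legal moves for White: none.
In check with no legal moves → checkmate.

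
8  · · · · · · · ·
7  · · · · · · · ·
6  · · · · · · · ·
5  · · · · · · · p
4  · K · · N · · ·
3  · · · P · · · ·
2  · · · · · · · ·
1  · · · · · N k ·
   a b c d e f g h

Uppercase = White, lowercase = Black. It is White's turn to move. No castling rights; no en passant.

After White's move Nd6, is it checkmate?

no

After Nd6: black king on g1; in check: no.
Black is not in check, so this cannot be checkmate.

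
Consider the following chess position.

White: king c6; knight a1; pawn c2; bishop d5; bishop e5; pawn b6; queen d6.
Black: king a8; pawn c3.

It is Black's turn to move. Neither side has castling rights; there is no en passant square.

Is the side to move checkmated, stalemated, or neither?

stalemate

Black to move; black king on a8.
In check: no.
King squares — a7: attacked by Pb6; b7: attacked by Kc6; b8: attacked by Qd6.
Legal moves for Black: none.
Not in check and no legal moves → stalemate.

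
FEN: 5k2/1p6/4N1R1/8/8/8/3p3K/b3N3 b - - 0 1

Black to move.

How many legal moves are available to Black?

3

Black to move; king on f8.
In check: yes, from the white knight on e6.
Legal moves: Ke8, Kf7, Ke7.
Count: 3.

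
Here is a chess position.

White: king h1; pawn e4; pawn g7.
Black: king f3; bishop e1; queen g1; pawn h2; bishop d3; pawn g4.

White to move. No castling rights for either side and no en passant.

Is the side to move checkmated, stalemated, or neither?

checkmate

White to move; white king on h1.
In check: yes, from the black queen on g1.
King squares — g1: attacked by Ph2; g2: attacked by Qg1; h2: attacked by Qg1.
Legal moves for White: none.
In check with no legal moves → checkmate.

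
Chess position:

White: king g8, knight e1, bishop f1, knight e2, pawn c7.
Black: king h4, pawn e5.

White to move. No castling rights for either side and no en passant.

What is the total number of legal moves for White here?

White to move; king on g8.
In check: no.
Legal moves: Kh8, Kf8, Kh7, Kg7, Kf7, Nf4, Nd4, Ng3, Nc3, Ng1, Nc1, Bh3, Bg2, Nf3+, Nd3, Ng2+, Nc2, c8=Q, c8=R, c8=B, c8=N.
Count: 21.

21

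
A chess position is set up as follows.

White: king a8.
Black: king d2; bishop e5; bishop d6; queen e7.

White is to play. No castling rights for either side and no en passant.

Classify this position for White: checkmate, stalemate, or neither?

stalemate

White to move; white king on a8.
In check: no.
King squares — a7: attacked by Qe7; b7: attacked by Qe7; b8: attacked by Bd6.
Legal moves for White: none.
Not in check and no legal moves → stalemate.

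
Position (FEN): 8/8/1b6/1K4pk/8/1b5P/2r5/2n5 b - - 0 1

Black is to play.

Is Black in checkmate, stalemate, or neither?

Black to move; black king on h5.
In check: no.
Legal moves for Black include: Bd8, Bc7, Ba7, Bc5, Ba5, Bd4, Be3, Bf2, Bg1, Kh6, Kg6, Kh4, Bg8, Bf7, Be6, Bd5, Bc4+, Ba4+, ... (list truncated; more exist).
Black has legal moves and is not in check → neither.

neither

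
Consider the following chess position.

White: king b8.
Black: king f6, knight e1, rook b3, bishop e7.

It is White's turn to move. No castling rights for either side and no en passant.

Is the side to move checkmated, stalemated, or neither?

White to move; white king on b8.
In check: yes, from the black rook on b3.
Legal moves for White: Kc8, Ka8, Kc7, Ka7.
White is in check but has 4 legal moves → neither.

neither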